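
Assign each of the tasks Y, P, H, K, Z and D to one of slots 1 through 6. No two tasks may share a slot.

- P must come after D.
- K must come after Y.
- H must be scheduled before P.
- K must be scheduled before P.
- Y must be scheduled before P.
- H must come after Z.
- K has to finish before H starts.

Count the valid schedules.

Splitting on Y: it can be 1 (8), 2 (5), 3 (2). Listing each branch's schedules as (P, H, K, Z, D):
Y=1: (6,4,2,3,5) (6,4,3,2,5) (6,5,2,3,4) (6,5,2,4,3) (6,5,3,2,4) (6,5,3,4,2) (6,5,4,2,3) (6,5,4,3,2) — 8.
Y=2: (6,4,3,1,5) (6,5,3,1,4) (6,5,3,4,1) (6,5,4,1,3) (6,5,4,3,1) — 5.
Y=3: (6,5,4,1,2) (6,5,4,2,1) — 2.
Summing: 8 + 5 + 2 = 15.

15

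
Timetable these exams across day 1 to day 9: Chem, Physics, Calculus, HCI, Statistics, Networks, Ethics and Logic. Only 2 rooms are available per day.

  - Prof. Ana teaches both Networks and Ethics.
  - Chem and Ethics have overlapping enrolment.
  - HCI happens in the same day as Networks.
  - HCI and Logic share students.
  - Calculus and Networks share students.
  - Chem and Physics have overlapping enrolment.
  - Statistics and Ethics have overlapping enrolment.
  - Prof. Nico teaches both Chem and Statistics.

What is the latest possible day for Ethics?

Ethics at day 9 is achievable: Logic=day 4, Physics=day 2, HCI=day 3, Calculus=day 1, Networks=day 3, Ethics=day 9, Statistics=day 2, Chem=day 1.

day 9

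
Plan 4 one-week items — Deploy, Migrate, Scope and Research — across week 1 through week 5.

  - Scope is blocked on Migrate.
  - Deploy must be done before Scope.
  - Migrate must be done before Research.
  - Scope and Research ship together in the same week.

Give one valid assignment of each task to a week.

Migrate -> week 1, Deploy -> week 1, Research -> week 2, Scope -> week 2

Checking: Deploy(week 1) before Scope(week 2); Migrate(week 1) before Research(week 2); Migrate(week 1) before Scope(week 2); Scope = Research = week 2.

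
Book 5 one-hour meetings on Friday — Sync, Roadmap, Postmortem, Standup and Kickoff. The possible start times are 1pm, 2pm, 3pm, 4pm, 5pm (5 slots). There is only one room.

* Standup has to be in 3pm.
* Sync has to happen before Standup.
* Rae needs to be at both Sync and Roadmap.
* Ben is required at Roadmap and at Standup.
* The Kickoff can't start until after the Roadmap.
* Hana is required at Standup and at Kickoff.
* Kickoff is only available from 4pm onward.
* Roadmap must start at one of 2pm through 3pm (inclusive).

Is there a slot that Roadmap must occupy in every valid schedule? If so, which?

2pm

Roadmap's window is 2pm–3pm.
Standup is fixed at 3pm, and Roadmap can't share a slot with Standup.
So Roadmap must be 2pm.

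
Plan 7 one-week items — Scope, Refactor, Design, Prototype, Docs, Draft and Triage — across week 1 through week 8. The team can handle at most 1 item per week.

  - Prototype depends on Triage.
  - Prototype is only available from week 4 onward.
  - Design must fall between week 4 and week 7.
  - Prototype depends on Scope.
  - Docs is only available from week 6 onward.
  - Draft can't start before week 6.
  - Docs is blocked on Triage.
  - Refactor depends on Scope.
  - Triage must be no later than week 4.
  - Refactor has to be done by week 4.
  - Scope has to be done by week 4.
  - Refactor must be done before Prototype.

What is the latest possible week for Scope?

Scope's own window allows nothing later than week 4; downstream work caps Scope at week 3.
Scope at week 3 is achievable: Docs in week 6, Refactor in week 4, Triage in week 1, Draft in week 7, Prototype in week 8, Design in week 5, Scope in week 3.

week 3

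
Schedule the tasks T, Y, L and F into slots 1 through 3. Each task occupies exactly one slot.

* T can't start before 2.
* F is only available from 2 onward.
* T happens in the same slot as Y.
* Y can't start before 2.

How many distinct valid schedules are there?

Splitting on T: it can be 2 (6), 3 (6). Listing each branch's schedules as (Y, L, F):
T=2: (2,1,2) (2,1,3) (2,2,2) (2,2,3) (2,3,2) (2,3,3) — 6.
T=3: (3,1,2) (3,1,3) (3,2,2) (3,2,3) (3,3,2) (3,3,3) — 6.
Summing: 6 + 6 = 12.

12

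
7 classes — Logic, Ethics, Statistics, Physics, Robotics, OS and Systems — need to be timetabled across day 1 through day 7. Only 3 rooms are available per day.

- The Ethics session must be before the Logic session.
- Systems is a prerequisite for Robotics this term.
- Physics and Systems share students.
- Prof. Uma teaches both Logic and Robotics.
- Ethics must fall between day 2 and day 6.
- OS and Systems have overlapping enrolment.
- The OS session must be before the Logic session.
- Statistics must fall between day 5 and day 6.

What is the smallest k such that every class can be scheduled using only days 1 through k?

5

The precedence chain requires at least 2 distinct days.
With at most 3 per day and 7 classes, at least 3 days are needed.
Statistics can't be placed before day 5, so the schedule must run through at least day 5.
5 works (last occupied day: day 5): for example Logic=day 3, Robotics=day 2, Ethics=day 2, Systems=day 1, Physics=day 3, OS=day 2, Statistics=day 5.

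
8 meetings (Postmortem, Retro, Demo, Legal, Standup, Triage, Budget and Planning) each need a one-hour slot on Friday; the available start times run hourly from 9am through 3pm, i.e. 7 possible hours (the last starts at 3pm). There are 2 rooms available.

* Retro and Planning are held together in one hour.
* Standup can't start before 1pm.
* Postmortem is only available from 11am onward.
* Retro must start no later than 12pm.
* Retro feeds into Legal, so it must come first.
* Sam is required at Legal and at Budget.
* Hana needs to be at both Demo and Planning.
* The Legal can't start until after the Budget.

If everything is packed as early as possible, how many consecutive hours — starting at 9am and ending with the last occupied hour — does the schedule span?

5 hours

The precedence chain requires at least 2 distinct hours.
With at most 2 per hour and 8 meetings, at least 4 hours are needed.
Standup can't be placed before 1pm — that is hour 5 counting from 9am — so the schedule must run through at least 5 hours.
5 works (last occupied hour: 1pm): for example Planning=9am; Retro=9am; Triage=12pm; Postmortem=11am; Budget=10am; Standup=1pm; Legal=11am; Demo=10am.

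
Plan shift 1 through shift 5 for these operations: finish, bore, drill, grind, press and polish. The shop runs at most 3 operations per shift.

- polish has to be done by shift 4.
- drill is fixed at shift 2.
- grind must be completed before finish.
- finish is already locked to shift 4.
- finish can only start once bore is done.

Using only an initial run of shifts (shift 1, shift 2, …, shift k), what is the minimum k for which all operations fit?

The precedence chain requires at least 2 distinct shifts.
With at most 3 per shift and 6 operations, at least 2 shifts are needed.
finish can't be placed before shift 4, so the schedule must run through at least shift 4.
4 works (last occupied shift: shift 4): for example press=shift 1, grind=shift 1, finish=shift 4, bore=shift 1, drill=shift 2, polish=shift 2.

4 shifts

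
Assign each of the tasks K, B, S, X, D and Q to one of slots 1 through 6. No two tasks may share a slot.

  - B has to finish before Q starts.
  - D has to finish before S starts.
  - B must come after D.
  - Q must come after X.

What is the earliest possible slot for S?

2

Precedence pushes S to at least 2.
S at 2 is achievable: S=2, X=4, D=1, Q=5, K=6, B=3.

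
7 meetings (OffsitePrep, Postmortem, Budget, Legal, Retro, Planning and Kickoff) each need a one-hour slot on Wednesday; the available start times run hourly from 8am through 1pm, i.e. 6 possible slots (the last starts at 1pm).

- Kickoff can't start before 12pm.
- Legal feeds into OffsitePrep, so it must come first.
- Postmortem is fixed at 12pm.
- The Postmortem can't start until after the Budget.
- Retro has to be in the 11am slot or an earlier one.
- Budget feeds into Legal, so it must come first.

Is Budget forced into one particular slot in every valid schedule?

No

Budget can be 8am (e.g. OffsitePrep -> 10am, Kickoff -> 12pm, Postmortem -> 12pm, Budget -> 8am, Planning -> 8am, Retro -> 8am, Legal -> 9am) or 9am (e.g. Budget in 9am; Retro in 8am; Legal in 10am; Postmortem in 12pm; OffsitePrep in 11am; Kickoff in 12pm; Planning in 8am).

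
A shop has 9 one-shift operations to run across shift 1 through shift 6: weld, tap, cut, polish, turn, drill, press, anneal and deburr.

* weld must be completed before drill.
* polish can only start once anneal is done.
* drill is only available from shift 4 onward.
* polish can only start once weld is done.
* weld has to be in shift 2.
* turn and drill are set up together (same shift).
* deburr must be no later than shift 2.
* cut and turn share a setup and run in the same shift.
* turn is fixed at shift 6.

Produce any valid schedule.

press -> shift 1, polish -> shift 3, drill -> shift 6, deburr -> shift 1, weld -> shift 2, anneal -> shift 1, tap -> shift 1, cut -> shift 6, turn -> shift 6

Checking: weld(shift 2) before polish(shift 3); weld(shift 2) before drill(shift 6); anneal(shift 1) before polish(shift 3); cut = turn = shift 6; turn = drill = shift 6; deburr=shift 1 in [shift 1,shift 2]; turn=shift 6 in [shift 6,shift 6]; weld=shift 2 in [shift 2,shift 2]; drill=shift 6 in [shift 4,shift 6].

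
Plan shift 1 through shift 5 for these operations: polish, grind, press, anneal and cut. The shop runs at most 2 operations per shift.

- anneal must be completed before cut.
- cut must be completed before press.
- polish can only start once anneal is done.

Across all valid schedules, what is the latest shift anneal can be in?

shift 3

Downstream work caps anneal at shift 3.
anneal at shift 3 is achievable: anneal in shift 3, press in shift 5, polish in shift 4, grind in shift 1, cut in shift 4.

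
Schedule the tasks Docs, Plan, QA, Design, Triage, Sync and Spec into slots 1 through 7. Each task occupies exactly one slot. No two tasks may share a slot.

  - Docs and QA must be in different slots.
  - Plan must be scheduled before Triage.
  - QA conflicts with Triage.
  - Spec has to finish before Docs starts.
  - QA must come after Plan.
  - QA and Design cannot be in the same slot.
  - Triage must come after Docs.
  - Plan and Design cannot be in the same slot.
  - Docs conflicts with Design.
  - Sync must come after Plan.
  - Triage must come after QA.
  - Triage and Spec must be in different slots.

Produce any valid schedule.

Design=7; Triage=5; Sync=6; Plan=1; QA=4; Docs=3; Spec=2

Checking: Plan(1) before QA(4); Docs(3) before Triage(5); QA(4) before Triage(5); Plan(1) before Sync(6); Spec(2) before Docs(3); Plan(1) before Triage(5); QA(4) != Triage(5); Plan(1) != Design(7); QA(4) != Design(7); Triage(5) != Spec(2); Docs(3) != Design(7); Docs(3) != QA(4); max 1 per slot (cap 1).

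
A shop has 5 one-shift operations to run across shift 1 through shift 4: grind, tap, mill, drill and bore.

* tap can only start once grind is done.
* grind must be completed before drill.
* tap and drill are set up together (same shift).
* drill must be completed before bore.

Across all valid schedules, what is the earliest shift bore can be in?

Precedence pushes bore to at least shift 3.
bore at shift 3 is achievable: grind in shift 1, bore in shift 3, tap in shift 2, mill in shift 1, drill in shift 2.

shift 3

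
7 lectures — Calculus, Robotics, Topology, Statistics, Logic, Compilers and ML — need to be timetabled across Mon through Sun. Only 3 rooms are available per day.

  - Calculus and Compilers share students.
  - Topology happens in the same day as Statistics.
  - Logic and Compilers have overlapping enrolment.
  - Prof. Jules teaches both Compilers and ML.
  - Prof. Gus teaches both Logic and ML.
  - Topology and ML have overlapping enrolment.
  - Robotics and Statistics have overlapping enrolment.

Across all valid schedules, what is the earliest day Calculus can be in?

Calculus at Mon is achievable: Statistics -> Tue, Robotics -> Mon, ML -> Wed, Topology -> Tue, Compilers -> Tue, Calculus -> Mon, Logic -> Mon.

Mon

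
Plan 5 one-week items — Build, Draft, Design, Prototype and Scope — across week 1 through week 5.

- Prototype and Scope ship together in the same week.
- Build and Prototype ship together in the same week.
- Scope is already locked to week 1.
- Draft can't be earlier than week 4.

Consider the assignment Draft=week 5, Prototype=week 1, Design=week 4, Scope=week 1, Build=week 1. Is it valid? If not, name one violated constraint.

Valid

Build and Prototype ship together in the same week — holds.
Scope is already locked to week 1 — holds.
Prototype and Scope ship together in the same week — holds.
Draft can't be earlier than week 4 — holds.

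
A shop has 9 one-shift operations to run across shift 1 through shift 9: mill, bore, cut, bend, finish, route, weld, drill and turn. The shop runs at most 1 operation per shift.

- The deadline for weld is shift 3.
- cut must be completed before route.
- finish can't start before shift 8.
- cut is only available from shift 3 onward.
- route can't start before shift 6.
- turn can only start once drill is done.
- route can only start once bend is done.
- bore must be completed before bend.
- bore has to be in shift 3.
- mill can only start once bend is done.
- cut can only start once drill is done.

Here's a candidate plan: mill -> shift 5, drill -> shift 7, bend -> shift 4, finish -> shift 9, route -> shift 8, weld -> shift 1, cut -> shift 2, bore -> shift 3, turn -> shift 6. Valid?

No — it violates: cut can only start once drill is done

route can only start once bend is done — holds.
finish can't start before shift 8 — holds.
cut can only start once drill is done — violated.
The shop runs at most 1 operation per shift — holds.
cut must be completed before route — holds.
route can't start before shift 6 — holds.
cut is only available from shift 3 onward — violated.
The deadline for weld is shift 3 — holds.
mill can only start once bend is done — holds.
turn can only start once drill is done — violated.
bore must be completed before bend — holds.
bore has to be in shift 3 — holds.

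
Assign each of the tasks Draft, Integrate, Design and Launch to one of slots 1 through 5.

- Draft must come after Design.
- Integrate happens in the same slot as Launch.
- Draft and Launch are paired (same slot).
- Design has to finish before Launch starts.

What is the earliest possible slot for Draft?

Precedence pushes Draft to at least 2.
Draft at 2 is achievable: Integrate in 2; Launch in 2; Design in 1; Draft in 2.

2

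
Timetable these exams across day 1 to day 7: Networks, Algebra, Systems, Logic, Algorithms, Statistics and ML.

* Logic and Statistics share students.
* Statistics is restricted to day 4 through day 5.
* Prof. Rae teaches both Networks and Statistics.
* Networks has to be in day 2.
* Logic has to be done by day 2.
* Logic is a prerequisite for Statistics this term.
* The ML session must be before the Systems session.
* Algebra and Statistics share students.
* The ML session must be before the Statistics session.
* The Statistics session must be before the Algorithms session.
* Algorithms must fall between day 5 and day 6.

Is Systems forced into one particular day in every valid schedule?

No

Systems can be day 2 (e.g. ML=day 1; Statistics=day 4; Algebra=day 1; Logic=day 1; Systems=day 2; Networks=day 2; Algorithms=day 5) or day 3 (e.g. Algebra -> day 1; Algorithms -> day 5; Statistics -> day 4; Logic -> day 1; ML -> day 1; Systems -> day 3; Networks -> day 2).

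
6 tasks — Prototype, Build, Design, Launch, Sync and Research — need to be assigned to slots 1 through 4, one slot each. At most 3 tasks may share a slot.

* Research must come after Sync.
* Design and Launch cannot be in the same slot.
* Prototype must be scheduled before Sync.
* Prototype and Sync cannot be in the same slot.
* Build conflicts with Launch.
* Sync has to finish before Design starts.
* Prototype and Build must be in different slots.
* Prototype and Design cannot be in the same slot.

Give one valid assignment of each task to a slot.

Sync=2; Launch=1; Research=3; Prototype=1; Design=3; Build=2

Checking: Sync(2) before Research(3); Prototype(1) before Sync(2); Sync(2) before Design(3); Build(2) != Launch(1); Design(3) != Launch(1); Prototype(1) != Build(2); Prototype(1) != Sync(2); Prototype(1) != Design(3); max 2 per slot (cap 3).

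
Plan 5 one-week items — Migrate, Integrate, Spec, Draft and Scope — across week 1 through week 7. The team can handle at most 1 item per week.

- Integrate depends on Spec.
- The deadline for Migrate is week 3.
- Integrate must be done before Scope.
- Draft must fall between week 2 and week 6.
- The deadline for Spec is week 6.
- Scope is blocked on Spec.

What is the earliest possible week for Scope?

Precedence pushes Scope to at least week 3.
Scope at week 4 is achievable: Scope -> week 4; Migrate -> week 1; Integrate -> week 3; Spec -> week 2; Draft -> week 5.
Nothing earlier works — the capacity limit rule out every week before week 4.

week 4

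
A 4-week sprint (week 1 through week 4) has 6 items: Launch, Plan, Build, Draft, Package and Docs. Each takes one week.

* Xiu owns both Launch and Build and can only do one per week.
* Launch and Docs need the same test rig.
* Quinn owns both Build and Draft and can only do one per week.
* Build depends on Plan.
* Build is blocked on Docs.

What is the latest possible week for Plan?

week 3

Downstream work caps Plan at week 3.
Plan at week 3 is achievable: Plan -> week 3; Draft -> week 1; Build -> week 4; Launch -> week 2; Package -> week 1; Docs -> week 1.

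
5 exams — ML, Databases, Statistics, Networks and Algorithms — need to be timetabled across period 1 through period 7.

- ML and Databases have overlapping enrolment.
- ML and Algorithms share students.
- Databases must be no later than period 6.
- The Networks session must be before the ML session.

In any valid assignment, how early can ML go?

period 2

Precedence pushes ML to at least period 2.
ML at period 2 is achievable: Statistics in period 1; Databases in period 1; ML in period 2; Algorithms in period 1; Networks in period 1.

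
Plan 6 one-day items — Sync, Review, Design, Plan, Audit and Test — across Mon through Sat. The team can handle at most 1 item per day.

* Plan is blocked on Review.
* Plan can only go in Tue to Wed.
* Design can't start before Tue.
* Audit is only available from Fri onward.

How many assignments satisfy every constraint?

32

Splitting on Review: it can be Mon (24), Tue (8). Listing each branch's schedules as (Sync, Design, Plan, Audit, Test):
Review=Mon: (Tue,Thu,Wed,Fri,Sat) (Tue,Thu,Wed,Sat,Fri) (Tue,Fri,Wed,Sat,Thu) (Tue,Sat,Wed,Fri,Thu) (Wed,Thu,Tue,Fri,Sat) (Wed,Thu,Tue,Sat,Fri) (Wed,Fri,Tue,Sat,Thu) (Wed,Sat,Tue,Fri,Thu) (Thu,Tue,Wed,Fri,Sat) (Thu,Tue,Wed,Sat,Fri) (Thu,Wed,Tue,Fri,Sat) (Thu,Wed,Tue,Sat,Fri) (Thu,Fri,Tue,Sat,Wed) (Thu,Fri,Wed,Sat,Tue) (Thu,Sat,Tue,Fri,Wed) (Thu,Sat,Wed,Fri,Tue) (Fri,Tue,Wed,Sat,Thu) (Fri,Wed,Tue,Sat,Thu) (Fri,Thu,Tue,Sat,Wed) (Fri,Thu,Wed,Sat,Tue) (Sat,Tue,Wed,Fri,Thu) (Sat,Wed,Tue,Fri,Thu) (Sat,Thu,Tue,Fri,Wed) (Sat,Thu,Wed,Fri,Tue) — 24.
Review=Tue: (Mon,Thu,Wed,Fri,Sat) (Mon,Thu,Wed,Sat,Fri) (Mon,Fri,Wed,Sat,Thu) (Mon,Sat,Wed,Fri,Thu) (Thu,Fri,Wed,Sat,Mon) (Thu,Sat,Wed,Fri,Mon) (Fri,Thu,Wed,Sat,Mon) (Sat,Thu,Wed,Fri,Mon) — 8.
Summing: 24 + 8 = 32.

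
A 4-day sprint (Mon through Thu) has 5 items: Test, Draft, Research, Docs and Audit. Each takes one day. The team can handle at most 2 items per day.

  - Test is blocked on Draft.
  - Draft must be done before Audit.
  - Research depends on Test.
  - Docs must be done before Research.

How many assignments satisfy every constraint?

26

Splitting on Test: it can be Tue (13), Wed (13). Listing each branch's schedules as (Draft, Research, Docs, Audit):
Test=Tue: (Mon,Wed,Mon,Tue) (Mon,Wed,Mon,Wed) (Mon,Wed,Mon,Thu) (Mon,Wed,Tue,Wed) (Mon,Wed,Tue,Thu) (Mon,Thu,Mon,Tue) (Mon,Thu,Mon,Wed) (Mon,Thu,Mon,Thu) (Mon,Thu,Tue,Wed) (Mon,Thu,Tue,Thu) (Mon,Thu,Wed,Tue) (Mon,Thu,Wed,Wed) (Mon,Thu,Wed,Thu) — 13.
Test=Wed: (Mon,Thu,Mon,Tue) (Mon,Thu,Mon,Wed) (Mon,Thu,Mon,Thu) (Mon,Thu,Tue,Tue) (Mon,Thu,Tue,Wed) (Mon,Thu,Tue,Thu) (Mon,Thu,Wed,Tue) (Mon,Thu,Wed,Thu) (Tue,Thu,Mon,Wed) (Tue,Thu,Mon,Thu) (Tue,Thu,Tue,Wed) (Tue,Thu,Tue,Thu) (Tue,Thu,Wed,Thu) — 13.
Summing: 13 + 13 = 26.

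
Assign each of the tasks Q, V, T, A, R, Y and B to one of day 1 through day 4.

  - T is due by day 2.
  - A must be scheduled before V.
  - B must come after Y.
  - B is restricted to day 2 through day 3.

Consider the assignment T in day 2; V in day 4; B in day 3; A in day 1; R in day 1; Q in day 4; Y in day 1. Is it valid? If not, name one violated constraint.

T is due by day 2 — holds.
B must come after Y — holds.
B is restricted to day 2 through day 3 — holds.
A must be scheduled before V — holds.

Yes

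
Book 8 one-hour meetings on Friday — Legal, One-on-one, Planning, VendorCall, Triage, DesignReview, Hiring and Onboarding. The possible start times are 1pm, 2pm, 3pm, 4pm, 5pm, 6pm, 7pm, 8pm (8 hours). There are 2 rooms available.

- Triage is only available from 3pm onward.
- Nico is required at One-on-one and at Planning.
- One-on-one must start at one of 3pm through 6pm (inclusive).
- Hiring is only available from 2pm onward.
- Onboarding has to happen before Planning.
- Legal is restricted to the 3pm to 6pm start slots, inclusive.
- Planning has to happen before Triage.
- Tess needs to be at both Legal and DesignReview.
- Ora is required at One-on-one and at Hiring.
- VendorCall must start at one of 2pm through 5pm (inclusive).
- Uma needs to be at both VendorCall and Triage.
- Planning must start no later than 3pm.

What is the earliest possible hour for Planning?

Precedence pushes Planning to at least 2pm; Planning's own window allows nothing later than 3pm.
Planning at 2pm is achievable: Onboarding in 1pm; Legal in 3pm; One-on-one in 3pm; Planning in 2pm; DesignReview in 1pm; VendorCall in 2pm; Hiring in 4pm; Triage in 4pm.

2pm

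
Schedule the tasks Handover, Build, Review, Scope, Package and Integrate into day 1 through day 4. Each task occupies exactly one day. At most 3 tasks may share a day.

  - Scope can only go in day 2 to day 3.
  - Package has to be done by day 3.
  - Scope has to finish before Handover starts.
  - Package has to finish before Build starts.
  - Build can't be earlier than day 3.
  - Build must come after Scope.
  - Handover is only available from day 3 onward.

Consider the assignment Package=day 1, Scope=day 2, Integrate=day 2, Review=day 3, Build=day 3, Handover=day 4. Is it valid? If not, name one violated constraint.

Package has to be done by day 3 — holds.
Scope can only go in day 2 to day 3 — holds.
Handover is only available from day 3 onward — holds.
Scope has to finish before Handover starts — holds.
Build must come after Scope — holds.
Package has to finish before Build starts — holds.
Build can't be earlier than day 3 — holds.
At most 3 tasks may share a day — holds.

Yes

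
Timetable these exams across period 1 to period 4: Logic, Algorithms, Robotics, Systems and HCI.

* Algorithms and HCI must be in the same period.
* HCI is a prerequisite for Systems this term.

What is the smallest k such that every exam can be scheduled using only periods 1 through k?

The precedence chain requires at least 2 distinct periods.
2 works (last occupied period: period 2): for example Systems in period 2; Robotics in period 1; Algorithms in period 1; HCI in period 1; Logic in period 1.

2 periods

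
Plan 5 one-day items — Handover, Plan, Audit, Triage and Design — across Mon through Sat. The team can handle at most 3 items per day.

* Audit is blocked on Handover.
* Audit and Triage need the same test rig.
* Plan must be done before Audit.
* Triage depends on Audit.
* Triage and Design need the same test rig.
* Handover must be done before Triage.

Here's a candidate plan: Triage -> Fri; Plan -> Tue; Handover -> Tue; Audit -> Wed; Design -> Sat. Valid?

Yes

Audit is blocked on Handover — holds.
Plan must be done before Audit — holds.
Audit and Triage need the same test rig — holds.
Triage and Design need the same test rig — holds.
Triage depends on Audit — holds.
Handover must be done before Triage — holds.
The team can handle at most 3 items per day — holds.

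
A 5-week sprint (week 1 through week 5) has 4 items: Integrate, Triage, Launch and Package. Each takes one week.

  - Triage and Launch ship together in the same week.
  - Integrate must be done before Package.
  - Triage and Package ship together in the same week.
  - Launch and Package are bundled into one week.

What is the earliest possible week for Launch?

week 2

Launch must be in the same week as Package, which can't be before week 2, so Launch is at least week 2.
Launch at week 2 is achievable: Launch -> week 2; Triage -> week 2; Package -> week 2; Integrate -> week 1.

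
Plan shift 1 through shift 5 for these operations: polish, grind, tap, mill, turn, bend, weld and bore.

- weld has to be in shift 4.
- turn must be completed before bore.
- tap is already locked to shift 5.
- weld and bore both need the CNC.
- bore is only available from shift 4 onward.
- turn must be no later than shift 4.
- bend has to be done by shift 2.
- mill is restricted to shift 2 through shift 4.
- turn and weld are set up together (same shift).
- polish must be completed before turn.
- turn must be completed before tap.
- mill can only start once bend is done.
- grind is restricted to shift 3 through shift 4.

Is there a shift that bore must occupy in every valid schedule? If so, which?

bore's window is shift 4–shift 5.
weld is fixed at shift 4, and bore can't share a shift with weld.
So bore must be shift 5.

shift 5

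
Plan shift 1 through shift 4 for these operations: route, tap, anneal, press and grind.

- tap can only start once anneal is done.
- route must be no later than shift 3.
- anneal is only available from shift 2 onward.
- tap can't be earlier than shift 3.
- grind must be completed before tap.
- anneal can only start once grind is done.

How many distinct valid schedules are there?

48

Splitting on route: it can be shift 1 (16), shift 2 (16), shift 3 (16). Listing each branch's schedules as (tap, anneal, press, grind) by shift number:
route=shift 1: (3,2,1,1) (3,2,2,1) (3,2,3,1) (3,2,4,1) (4,2,1,1) (4,2,2,1) (4,2,3,1) (4,2,4,1) (4,3,1,1) (4,3,1,2) (4,3,2,1) (4,3,2,2) (4,3,3,1) (4,3,3,2) (4,3,4,1) (4,3,4,2) — 16.
route=shift 2: (3,2,1,1) (3,2,2,1) (3,2,3,1) (3,2,4,1) (4,2,1,1) (4,2,2,1) (4,2,3,1) (4,2,4,1) (4,3,1,1) (4,3,1,2) (4,3,2,1) (4,3,2,2) (4,3,3,1) (4,3,3,2) (4,3,4,1) (4,3,4,2) — 16.
route=shift 3: (3,2,1,1) (3,2,2,1) (3,2,3,1) (3,2,4,1) (4,2,1,1) (4,2,2,1) (4,2,3,1) (4,2,4,1) (4,3,1,1) (4,3,1,2) (4,3,2,1) (4,3,2,2) (4,3,3,1) (4,3,3,2) (4,3,4,1) (4,3,4,2) — 16.
Summing: 16 + 16 + 16 = 48.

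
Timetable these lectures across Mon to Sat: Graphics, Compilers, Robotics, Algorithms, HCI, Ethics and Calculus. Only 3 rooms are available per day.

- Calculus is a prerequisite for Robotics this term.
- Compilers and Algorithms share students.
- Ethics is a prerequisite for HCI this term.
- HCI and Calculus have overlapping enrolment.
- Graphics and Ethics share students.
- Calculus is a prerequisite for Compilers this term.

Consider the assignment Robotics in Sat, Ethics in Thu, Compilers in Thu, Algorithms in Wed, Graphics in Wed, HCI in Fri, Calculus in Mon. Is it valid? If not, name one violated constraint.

Graphics and Ethics share students — holds.
Calculus is a prerequisite for Compilers this term — holds.
Calculus is a prerequisite for Robotics this term — holds.
Compilers and Algorithms share students — holds.
HCI and Calculus have overlapping enrolment — holds.
Ethics is a prerequisite for HCI this term — holds.
Only 3 rooms are available per day — holds.

Yes, all constraints hold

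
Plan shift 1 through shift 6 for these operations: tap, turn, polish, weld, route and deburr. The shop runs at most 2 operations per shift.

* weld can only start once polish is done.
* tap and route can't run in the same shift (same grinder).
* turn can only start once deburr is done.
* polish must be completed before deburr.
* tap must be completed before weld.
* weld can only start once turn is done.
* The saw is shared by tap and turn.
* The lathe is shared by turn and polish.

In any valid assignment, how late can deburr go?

Precedence pushes deburr to at least shift 2; downstream work caps deburr at shift 4.
deburr at shift 4 is achievable: weld=shift 6; route=shift 2; tap=shift 1; deburr=shift 4; polish=shift 1; turn=shift 5.

shift 4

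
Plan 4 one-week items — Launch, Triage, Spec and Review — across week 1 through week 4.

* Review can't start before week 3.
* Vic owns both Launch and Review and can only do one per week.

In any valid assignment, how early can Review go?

Review is available from week 3.
Review at week 3 is achievable: Launch in week 1, Spec in week 1, Review in week 3, Triage in week 1.

week 3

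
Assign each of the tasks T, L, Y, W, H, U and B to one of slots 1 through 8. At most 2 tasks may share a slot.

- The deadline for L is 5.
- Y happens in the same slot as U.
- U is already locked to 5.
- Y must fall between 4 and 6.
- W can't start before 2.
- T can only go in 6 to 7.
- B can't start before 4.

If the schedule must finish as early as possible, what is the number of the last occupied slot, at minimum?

With at most 2 per slot and 7 tasks, at least 4 slots are needed.
T can't be placed before 6, so the schedule must run through at least slot 6.
6 works (last occupied slot: 6): for example L in 1, Y in 5, U in 5, W in 2, B in 4, T in 6, H in 1.

6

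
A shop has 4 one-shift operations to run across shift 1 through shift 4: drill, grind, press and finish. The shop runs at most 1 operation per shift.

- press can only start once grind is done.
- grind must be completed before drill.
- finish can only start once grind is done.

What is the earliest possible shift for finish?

shift 2

Precedence pushes finish to at least shift 2.
finish at shift 2 is achievable: grind=shift 1; press=shift 4; finish=shift 2; drill=shift 3.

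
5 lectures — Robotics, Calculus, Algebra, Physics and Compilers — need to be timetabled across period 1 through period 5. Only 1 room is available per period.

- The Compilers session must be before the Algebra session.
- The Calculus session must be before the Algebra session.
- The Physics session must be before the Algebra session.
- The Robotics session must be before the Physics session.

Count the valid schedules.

12

Splitting on Robotics: it can be period 1 (6), period 2 (4), period 3 (2). Listing each branch's schedules as (Calculus, Algebra, Physics, Compilers) by period number:
Robotics=period 1: (2,5,3,4) (2,5,4,3) (3,5,2,4) (3,5,4,2) (4,5,2,3) (4,5,3,2) — 6.
Robotics=period 2: (1,5,3,4) (1,5,4,3) (3,5,4,1) (4,5,3,1) — 4.
Robotics=period 3: (1,5,4,2) (2,5,4,1) — 2.
Summing: 6 + 4 + 2 = 12.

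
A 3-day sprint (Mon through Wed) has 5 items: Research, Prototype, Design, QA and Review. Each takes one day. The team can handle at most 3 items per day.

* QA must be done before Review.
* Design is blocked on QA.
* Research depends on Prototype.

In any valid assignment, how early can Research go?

Tue

Precedence pushes Research to at least Tue.
Research at Tue is achievable: Research -> Tue; Review -> Tue; Prototype -> Mon; QA -> Mon; Design -> Tue.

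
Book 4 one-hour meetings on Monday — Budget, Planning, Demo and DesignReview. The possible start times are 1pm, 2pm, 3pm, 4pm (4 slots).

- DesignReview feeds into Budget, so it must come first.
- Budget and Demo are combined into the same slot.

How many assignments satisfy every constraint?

Splitting on Budget: it can be 2pm (4), 3pm (8), 4pm (12). Listing each branch's schedules as (Planning, Demo, DesignReview):
Budget=2pm: (1pm,2pm,1pm) (2pm,2pm,1pm) (3pm,2pm,1pm) (4pm,2pm,1pm) — 4.
Budget=3pm: (1pm,3pm,1pm) (1pm,3pm,2pm) (2pm,3pm,1pm) (2pm,3pm,2pm) (3pm,3pm,1pm) (3pm,3pm,2pm) (4pm,3pm,1pm) (4pm,3pm,2pm) — 8.
Budget=4pm: (1pm,4pm,1pm) (1pm,4pm,2pm) (1pm,4pm,3pm) (2pm,4pm,1pm) (2pm,4pm,2pm) (2pm,4pm,3pm) (3pm,4pm,1pm) (3pm,4pm,2pm) (3pm,4pm,3pm) (4pm,4pm,1pm) (4pm,4pm,2pm) (4pm,4pm,3pm) — 12.
Summing: 4 + 8 + 12 = 24.

24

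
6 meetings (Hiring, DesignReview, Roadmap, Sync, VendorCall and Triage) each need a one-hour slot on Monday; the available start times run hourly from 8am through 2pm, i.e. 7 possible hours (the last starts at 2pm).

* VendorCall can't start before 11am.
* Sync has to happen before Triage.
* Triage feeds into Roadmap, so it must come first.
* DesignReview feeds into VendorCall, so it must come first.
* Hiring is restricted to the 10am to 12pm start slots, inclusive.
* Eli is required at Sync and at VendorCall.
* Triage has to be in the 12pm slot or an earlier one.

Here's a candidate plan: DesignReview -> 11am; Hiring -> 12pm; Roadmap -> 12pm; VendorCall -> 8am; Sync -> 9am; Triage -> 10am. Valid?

No — it violates: VendorCall can't start before 11am

VendorCall can't start before 11am — violated.
Triage feeds into Roadmap, so it must come first — holds.
Triage has to be in the 12pm slot or an earlier one — holds.
Eli is required at Sync and at VendorCall — holds.
DesignReview feeds into VendorCall, so it must come first — violated.
Hiring is restricted to the 10am to 12pm start slots, inclusive — holds.
Sync has to happen before Triage — holds.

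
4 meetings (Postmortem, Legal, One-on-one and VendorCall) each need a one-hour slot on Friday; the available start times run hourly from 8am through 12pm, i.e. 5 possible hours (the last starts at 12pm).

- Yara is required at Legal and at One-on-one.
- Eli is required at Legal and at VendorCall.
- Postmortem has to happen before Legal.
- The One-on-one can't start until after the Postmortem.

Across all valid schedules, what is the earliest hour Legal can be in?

Precedence pushes Legal to at least 9am.
Legal at 9am is achievable: VendorCall=8am, Legal=9am, Postmortem=8am, One-on-one=10am.

9am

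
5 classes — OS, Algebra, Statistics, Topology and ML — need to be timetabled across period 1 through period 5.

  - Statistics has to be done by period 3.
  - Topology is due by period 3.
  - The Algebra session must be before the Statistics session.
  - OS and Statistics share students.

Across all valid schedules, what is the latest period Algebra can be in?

Downstream work caps Algebra at period 2.
Algebra at period 2 is achievable: Topology=period 1; Statistics=period 3; Algebra=period 2; OS=period 1; ML=period 1.

period 2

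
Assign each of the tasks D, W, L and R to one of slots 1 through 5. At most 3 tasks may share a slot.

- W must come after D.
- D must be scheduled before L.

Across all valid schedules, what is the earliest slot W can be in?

2

Precedence pushes W to at least 2.
W at 2 is achievable: W in 2, D in 1, L in 2, R in 1.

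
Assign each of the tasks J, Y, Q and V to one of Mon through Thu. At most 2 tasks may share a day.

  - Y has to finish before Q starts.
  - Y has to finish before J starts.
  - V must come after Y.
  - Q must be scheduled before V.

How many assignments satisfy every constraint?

11

Splitting on J: it can be Tue (3), Wed (4), Thu (4). Listing each branch's schedules as (Y, Q, V):
J=Tue: (Mon,Tue,Wed) (Mon,Tue,Thu) (Mon,Wed,Thu) — 3.
J=Wed: (Mon,Tue,Wed) (Mon,Tue,Thu) (Mon,Wed,Thu) (Tue,Wed,Thu) — 4.
J=Thu: (Mon,Tue,Wed) (Mon,Tue,Thu) (Mon,Wed,Thu) (Tue,Wed,Thu) — 4.
Summing: 3 + 4 + 4 = 11.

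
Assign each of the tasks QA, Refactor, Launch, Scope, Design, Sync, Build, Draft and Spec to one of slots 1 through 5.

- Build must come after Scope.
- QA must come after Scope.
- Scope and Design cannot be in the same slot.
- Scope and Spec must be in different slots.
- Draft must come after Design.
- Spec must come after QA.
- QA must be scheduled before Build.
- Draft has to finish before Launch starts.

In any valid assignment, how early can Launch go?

Precedence pushes Launch to at least 3.
Launch at 3 is achievable: QA -> 3; Launch -> 3; Spec -> 4; Scope -> 2; Build -> 4; Sync -> 1; Refactor -> 1; Design -> 1; Draft -> 2.

3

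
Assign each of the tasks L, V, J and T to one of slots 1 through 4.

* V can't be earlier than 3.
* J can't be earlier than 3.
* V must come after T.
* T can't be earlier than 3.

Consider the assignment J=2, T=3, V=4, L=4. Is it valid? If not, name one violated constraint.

No. J can't be earlier than 3 is not satisfied.

J can't be earlier than 3 — violated.
T can't be earlier than 3 — holds.
V must come after T — holds.
V can't be earlier than 3 — holds.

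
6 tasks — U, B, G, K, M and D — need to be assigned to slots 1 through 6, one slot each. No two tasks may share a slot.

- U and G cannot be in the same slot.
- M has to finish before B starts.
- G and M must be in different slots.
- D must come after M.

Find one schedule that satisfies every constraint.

B=2, G=5, D=3, M=1, U=4, K=6

Checking: M(1) before B(2); M(1) before D(3); U(4) != G(5); G(5) != M(1); max 1 per slot (cap 1).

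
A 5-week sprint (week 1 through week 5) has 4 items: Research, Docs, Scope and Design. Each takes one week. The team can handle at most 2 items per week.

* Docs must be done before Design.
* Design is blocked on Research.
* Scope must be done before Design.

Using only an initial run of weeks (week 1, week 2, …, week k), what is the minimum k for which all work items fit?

3 weeks

The precedence chain requires at least 2 distinct weeks.
With at most 2 per week and 4 work items, at least 2 weeks are needed.
Could 2 weeks be enough, i.e. nothing placed later than week 2? No: Design must come after Research (at week 1 or later) → {week 2}; Research must come before Design (at week 2 or earlier) → {week 1}; Docs must come before Design (at week 2 or earlier) → {week 1}; Scope must come before Design (at week 2 or earlier) → {week 1}; that puts Research, Docs and Scope all in week 1 — more than 2 per week.
So 2 weeks is not enough.
3 works (last occupied week: week 3): for example Design in week 3; Docs in week 1; Research in week 1; Scope in week 2.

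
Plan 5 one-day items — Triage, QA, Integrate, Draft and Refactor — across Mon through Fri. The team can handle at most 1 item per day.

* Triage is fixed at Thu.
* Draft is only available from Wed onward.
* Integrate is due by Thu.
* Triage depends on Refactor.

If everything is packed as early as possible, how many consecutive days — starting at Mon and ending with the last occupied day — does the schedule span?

5

The precedence chain requires at least 2 distinct days.
With at most 1 per day and 5 work items, at least 5 days are needed.
Triage can't be placed before Thu — that is day 4 counting from Mon — so the schedule must run through at least 4 days.
5 works (last occupied day: Fri): for example QA in Fri, Draft in Wed, Triage in Thu, Integrate in Mon, Refactor in Tue.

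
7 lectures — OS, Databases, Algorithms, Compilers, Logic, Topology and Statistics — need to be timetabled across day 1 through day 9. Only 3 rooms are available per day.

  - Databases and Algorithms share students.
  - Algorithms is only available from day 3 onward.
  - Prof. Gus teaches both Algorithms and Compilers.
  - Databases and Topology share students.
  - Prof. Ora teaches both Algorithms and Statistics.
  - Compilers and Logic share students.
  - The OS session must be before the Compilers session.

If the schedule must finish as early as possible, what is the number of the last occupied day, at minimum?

3

The precedence chain requires at least 2 distinct days.
With at most 3 per day and 7 lectures, at least 3 days are needed.
Algorithms can't be placed before day 3, so the schedule must run through at least day 3.
3 works (last occupied day: day 3): for example Topology in day 2, Algorithms in day 3, Statistics in day 2, OS in day 1, Databases in day 1, Compilers in day 2, Logic in day 1.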